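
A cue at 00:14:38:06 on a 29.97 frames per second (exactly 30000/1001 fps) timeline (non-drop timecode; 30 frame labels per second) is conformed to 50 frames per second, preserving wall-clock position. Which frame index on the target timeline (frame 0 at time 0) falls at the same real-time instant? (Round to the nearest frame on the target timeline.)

Source frame index: (0×3600 + 14×60 + 38) × 30 + 6 = 26346.
Real time: 26346 / (30000/1001) = 4395391/5000 s.
Target frame: (4395391/5000) × (50) = 4395391/100 ≈ 43953.910 → 43954.

frame 43954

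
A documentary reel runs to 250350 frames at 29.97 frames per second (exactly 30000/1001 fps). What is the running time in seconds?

Running time = 250350 / (30000/1001) = 8353.345 s.

8353.345 seconds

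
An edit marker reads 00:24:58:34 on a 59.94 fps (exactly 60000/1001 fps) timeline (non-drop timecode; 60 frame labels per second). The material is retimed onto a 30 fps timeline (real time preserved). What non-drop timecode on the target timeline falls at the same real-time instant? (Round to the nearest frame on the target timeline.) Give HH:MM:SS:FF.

00:25:00:02

Source frame index: (0×3600 + 24×60 + 58) × 60 + 34 = 89914.
Real time: 89914 / (60000/1001) = 45001957/30000 s.
Target frame: (45001957/30000) × (30) = 45001957/1000 ≈ 45001.957 → 45002.
At 30 labels/s: frame 45002 → 00:25:00:02.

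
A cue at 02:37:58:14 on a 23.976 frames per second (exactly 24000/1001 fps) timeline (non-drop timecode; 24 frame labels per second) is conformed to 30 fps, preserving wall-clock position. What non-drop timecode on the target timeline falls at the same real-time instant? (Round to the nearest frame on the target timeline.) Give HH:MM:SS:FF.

Source frame index: (2×3600 + 37×60 + 58) × 24 + 14 = 227486.
Real time: 227486 / (24000/1001) = 113856743/12000 s.
Target frame: (113856743/12000) × (30) = 113856743/400 ≈ 284641.857 → 284642.
At 30 labels/s: frame 284642 → 02:38:08:02.

02:38:08:02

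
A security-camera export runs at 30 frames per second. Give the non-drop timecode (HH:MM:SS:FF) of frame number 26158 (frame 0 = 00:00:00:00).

00:14:31:28

26158 ÷ 30 = 871 full seconds, remainder 28 frames.
871 s = 0 h 14 min 31 s.
Timecode: 00:14:31:28.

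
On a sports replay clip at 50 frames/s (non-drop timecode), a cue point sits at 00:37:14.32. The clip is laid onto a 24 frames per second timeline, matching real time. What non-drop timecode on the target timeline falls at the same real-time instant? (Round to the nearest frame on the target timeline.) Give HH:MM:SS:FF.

Source frame index: (0×3600 + 37×60 + 14) × 50 + 32 = 111732.
Real time: 111732 / (50) = 55866/25 s.
Target frame: (55866/25) × (24) = 1340784/25 ≈ 53631.360 → 53631.
At 24 labels/s: frame 53631 → 00:37:14:15.

00:37:14:15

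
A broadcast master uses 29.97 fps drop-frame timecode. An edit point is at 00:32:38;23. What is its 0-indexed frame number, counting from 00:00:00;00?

58705

Complete 10-minute blocks: 3, each 17982 frames → 53946.
Remaining 2 whole minutes in the current block: 1800 + 1 × 1798 = 3598 frames.
Within the current minute: 38 × 30 + 23 − 2 = 1161 (labels ;00/;01 skipped at this minute). Total = 53946 + 3598 + 1161 = 58705.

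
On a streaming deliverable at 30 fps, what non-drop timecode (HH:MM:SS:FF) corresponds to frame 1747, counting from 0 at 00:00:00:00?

1747 ÷ 30 = 58 full seconds, remainder 7 frames.
58 s = 0 h 0 min 58 s.
Timecode: 00:00:58:07.

00:00:58:07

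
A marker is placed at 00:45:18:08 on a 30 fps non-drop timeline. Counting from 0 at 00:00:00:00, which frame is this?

Total seconds to the label: (0 × 3600 + 45 × 60 + 18) = 2718.
Frame index = 2718 × 30 + 8 = 81548.

frame 81548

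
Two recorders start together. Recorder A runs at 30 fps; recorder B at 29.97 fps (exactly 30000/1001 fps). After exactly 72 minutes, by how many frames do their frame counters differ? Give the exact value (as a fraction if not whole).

129600/1001 frames

72 min = 4320 s.
A emits 30 × 4320 = 129600 frames; B emits 30000/1001 × 4320 = 129600000/1001.
Difference = 129600/1001 frames (≈ 129.4705); B is behind A.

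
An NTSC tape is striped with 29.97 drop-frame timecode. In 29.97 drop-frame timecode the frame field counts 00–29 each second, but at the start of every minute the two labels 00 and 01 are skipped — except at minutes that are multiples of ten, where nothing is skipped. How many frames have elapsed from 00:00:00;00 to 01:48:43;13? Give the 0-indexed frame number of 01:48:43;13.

As if non-drop at 30 labels/s: (1 × 3600 + 48 × 60 + 43) × 30 + 13 = 195703.
Minute boundaries passed: 108; those not divisible by 10: 108 − 10 = 98; dropped labels = 2 × 98 = 196.
Actual frame index = 195703 − 196 = 195507.

195507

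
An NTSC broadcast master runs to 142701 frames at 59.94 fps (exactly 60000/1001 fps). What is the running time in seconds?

2380.72835 seconds

Running time = 142701 / (60000/1001) = 2380.72835 s.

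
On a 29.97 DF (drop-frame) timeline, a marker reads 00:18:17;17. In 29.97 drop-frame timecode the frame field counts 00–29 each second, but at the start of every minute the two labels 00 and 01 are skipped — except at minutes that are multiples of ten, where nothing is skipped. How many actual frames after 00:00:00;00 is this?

32893

As if non-drop at 30 labels/s: (0 × 3600 + 18 × 60 + 17) × 30 + 17 = 32927.
Minute boundaries passed: 18; those not divisible by 10: 18 − 1 = 17; dropped labels = 2 × 17 = 34.
Actual frame index = 32927 − 34 = 32893.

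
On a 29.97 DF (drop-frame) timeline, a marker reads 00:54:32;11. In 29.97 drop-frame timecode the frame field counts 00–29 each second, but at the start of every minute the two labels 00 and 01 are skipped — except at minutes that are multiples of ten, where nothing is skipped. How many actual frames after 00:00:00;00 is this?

98073

As if non-drop at 30 labels/s: (0 × 3600 + 54 × 60 + 32) × 30 + 11 = 98171.
Minute boundaries passed: 54; those not divisible by 10: 54 − 5 = 49; dropped labels = 2 × 49 = 98.
Actual frame index = 98171 − 98 = 98073.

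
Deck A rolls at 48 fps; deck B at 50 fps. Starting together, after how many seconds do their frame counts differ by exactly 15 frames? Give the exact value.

The gap grows by |50 − 48| = 2 frames per second.
Time for a 15-frame gap: 15 ÷ (2) = 7.5 s.

7.5 seconds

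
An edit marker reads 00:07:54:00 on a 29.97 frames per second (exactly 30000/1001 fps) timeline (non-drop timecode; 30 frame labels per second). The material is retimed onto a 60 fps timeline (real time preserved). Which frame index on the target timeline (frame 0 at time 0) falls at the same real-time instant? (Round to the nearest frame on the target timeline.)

Source frame index: (0×3600 + 7×60 + 54) × 30 + 0 = 14220.
Real time: 14220 / (30000/1001) = 237237/500 s.
Target frame: (237237/500) × (60) = 711711/25 ≈ 28468.440 → 28468.

frame 28468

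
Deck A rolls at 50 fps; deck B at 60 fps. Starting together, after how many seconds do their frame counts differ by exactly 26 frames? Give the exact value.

The gap grows by |60 − 50| = 10 frames per second.
Time for a 26-frame gap: 26 ÷ (10) = 2.6 s.

2.6 seconds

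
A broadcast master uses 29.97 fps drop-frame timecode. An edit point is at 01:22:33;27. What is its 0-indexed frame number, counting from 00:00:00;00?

148469

Complete 10-minute blocks: 8, each 17982 frames → 143856.
Remaining 2 whole minutes in the current block: 1800 + 1 × 1798 = 3598 frames.
Within the current minute: 33 × 30 + 27 − 2 = 1015 (labels ;00/;01 skipped at this minute). Total = 143856 + 3598 + 1015 = 148469.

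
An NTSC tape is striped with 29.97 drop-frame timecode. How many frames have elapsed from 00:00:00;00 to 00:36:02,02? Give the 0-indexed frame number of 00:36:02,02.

As if non-drop at 30 labels/s: (0 × 3600 + 36 × 60 + 2) × 30 + 2 = 64862.
Minute boundaries passed: 36; those not divisible by 10: 36 − 3 = 33; dropped labels = 2 × 33 = 66.
Actual frame index = 64862 − 66 = 64796.

64796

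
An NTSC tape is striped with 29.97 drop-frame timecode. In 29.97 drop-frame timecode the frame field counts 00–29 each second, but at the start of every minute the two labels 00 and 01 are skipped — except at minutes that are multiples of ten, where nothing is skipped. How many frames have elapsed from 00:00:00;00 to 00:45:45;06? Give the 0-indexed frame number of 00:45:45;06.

82274

Complete 10-minute blocks: 4, each 17982 frames → 71928.
Remaining 5 whole minutes in the current block: 1800 + 4 × 1798 = 8992 frames.
Within the current minute: 45 × 30 + 6 − 2 = 1354 (labels ;00/;01 skipped at this minute). Total = 71928 + 8992 + 1354 = 82274.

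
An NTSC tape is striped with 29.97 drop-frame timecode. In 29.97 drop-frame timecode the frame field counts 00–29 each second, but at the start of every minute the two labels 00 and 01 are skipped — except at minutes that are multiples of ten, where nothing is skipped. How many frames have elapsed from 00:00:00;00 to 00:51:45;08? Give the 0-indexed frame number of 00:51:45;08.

93066

Complete 10-minute blocks: 5, each 17982 frames → 89910.
Remaining 1 whole minute in the current block: 1800 + 0 × 1798 = 1800 frames.
Within the current minute: 45 × 30 + 8 − 2 = 1356 (labels ;00/;01 skipped at this minute). Total = 89910 + 1800 + 1356 = 93066.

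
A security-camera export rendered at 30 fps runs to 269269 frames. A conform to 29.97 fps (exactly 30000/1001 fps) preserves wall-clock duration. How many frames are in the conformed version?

269000 frames

Target frames = source frames × (target rate / source rate) = 269269 × (30000/1001)/(30) = 269269 × 1000/1001 = 269000.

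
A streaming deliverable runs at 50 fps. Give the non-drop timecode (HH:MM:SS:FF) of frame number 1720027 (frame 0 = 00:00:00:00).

09:33:20:27

1720027 ÷ 50 = 34400 full seconds, remainder 27 frames.
34400 s = 9 h 33 min 20 s.
Timecode: 09:33:20:27.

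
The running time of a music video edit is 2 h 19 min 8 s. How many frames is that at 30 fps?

250440 frames

2 h 19 min 8 s = 8348 s.
Frames = 8348 × 30 = 250440.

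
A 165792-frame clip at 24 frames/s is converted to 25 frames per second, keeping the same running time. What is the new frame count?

Target frames = source frames × (target rate / source rate) = 165792 × (25)/(24) = 165792 × 25/24 = 172700.

172700 frames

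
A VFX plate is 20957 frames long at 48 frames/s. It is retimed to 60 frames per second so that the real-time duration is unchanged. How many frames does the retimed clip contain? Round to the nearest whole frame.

26196 frames

Frames at target rate = 20957 × (60) / (48) = 104785/4 ≈ 26196.250.
Nearest whole frame: 26196.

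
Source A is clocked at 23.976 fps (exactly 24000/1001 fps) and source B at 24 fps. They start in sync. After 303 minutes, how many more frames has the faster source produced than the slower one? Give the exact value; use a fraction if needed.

436320/1001 frames

303 min = 18180 s.
A emits 24000/1001 × 18180 = 436320000/1001 frames; B emits 24 × 18180 = 436320.
Difference = 436320/1001 frames (≈ 435.8841); B is ahead of A.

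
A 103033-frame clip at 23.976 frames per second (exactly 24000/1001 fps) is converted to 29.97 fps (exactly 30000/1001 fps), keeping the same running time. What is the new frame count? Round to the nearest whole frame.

128791 frames

Frames at target rate = 103033 × (30000/1001) / (24000/1001) = 515165/4 ≈ 128791.250.
Nearest whole frame: 128791.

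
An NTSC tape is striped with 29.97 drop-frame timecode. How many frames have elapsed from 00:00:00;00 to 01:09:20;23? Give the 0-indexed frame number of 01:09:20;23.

As if non-drop at 30 labels/s: (1 × 3600 + 9 × 60 + 20) × 30 + 23 = 124823.
Minute boundaries passed: 69; those not divisible by 10: 69 − 6 = 63; dropped labels = 2 × 63 = 126.
Actual frame index = 124823 − 126 = 124697.

124697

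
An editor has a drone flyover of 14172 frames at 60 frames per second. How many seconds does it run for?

236.2 seconds

Running time = 14172 / (60) = 236.2 s.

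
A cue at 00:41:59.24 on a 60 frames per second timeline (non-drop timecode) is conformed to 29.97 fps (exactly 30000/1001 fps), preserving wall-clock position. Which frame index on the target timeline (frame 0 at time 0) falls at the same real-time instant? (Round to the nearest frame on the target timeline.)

Source frame index: (0×3600 + 41×60 + 59) × 60 + 24 = 151164.
Real time: 151164 / (60) = 12597/5 s.
Target frame: (12597/5) × (30000/1001) = 5814000/77 ≈ 75506.494 → 75506.

frame 75506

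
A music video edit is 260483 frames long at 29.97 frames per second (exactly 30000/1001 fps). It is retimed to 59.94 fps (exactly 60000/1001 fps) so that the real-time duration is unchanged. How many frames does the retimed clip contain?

520966 frames

Target frames = source frames × (target rate / source rate) = 260483 × (60000/1001)/(30000/1001) = 260483 × 2 = 520966.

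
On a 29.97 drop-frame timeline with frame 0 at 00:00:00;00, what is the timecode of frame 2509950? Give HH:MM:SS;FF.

Each 10-minute DF block holds 10 × 60 × 30 − 9 × 2 = 17982 frames. 2509950 ÷ 17982 → 139 full blocks, remainder 10452.
Within the partial block the first minute is 1800 frames and each further minute 1798, so 5 further minute boundaries passed. Total skipped labels = 18 × 139 + 2 × 5 = 2512.
Non-drop label index = 2509950 + 2512 = 2512462; at 30 labels/s that is 23:15:48:22, i.e. DF 23:15:48;22.

23:15:48;22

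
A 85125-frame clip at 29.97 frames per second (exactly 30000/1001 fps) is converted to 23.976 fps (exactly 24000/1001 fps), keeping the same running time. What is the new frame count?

Target frames = source frames × (target rate / source rate) = 85125 × (24000/1001)/(30000/1001) = 85125 × 4/5 = 68100.

68100 frames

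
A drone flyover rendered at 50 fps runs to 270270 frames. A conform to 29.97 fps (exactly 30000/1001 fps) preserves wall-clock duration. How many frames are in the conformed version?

Target frames = source frames × (target rate / source rate) = 270270 × (30000/1001)/(50) = 270270 × 600/1001 = 162000.

162000 frames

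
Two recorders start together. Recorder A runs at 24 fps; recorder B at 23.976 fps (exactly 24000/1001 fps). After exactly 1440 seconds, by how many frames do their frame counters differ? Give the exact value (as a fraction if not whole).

34560/1001 frames

A emits 24 × 1440 = 34560 frames; B emits 24000/1001 × 1440 = 34560000/1001.
Difference = 34560/1001 frames (≈ 34.5255); B is behind A.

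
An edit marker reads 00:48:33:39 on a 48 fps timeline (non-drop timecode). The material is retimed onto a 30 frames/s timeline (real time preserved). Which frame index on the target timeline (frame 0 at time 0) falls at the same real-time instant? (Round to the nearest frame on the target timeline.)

Source frame index: (0×3600 + 48×60 + 33) × 48 + 39 = 139863.
Real time: 139863 / (48) = 46621/16 s.
Target frame: (46621/16) × (30) = 699315/8 ≈ 87414.375 → 87414.

frame 87414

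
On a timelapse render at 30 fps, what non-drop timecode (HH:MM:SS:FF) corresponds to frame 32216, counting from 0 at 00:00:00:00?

00:17:53:26

32216 ÷ 30 = 1073 full seconds, remainder 26 frames.
1073 s = 0 h 17 min 53 s.
Timecode: 00:17:53:26.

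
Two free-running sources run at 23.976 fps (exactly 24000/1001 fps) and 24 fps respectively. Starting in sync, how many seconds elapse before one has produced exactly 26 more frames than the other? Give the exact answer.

The gap grows by |24 − 24000/1001| = 24/1001 frames per second.
Time for a 26-frame gap: 26 ÷ (24/1001) = 13013/12 s.

13013/12 seconds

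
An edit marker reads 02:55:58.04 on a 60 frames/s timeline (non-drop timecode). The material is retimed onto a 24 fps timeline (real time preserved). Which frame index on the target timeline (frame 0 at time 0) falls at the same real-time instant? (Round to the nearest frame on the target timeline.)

Source frame index: (2×3600 + 55×60 + 58) × 60 + 4 = 633484.
Real time: 633484 / (60) = 158371/15 s.
Target frame: (158371/15) × (24) = 1266968/5 ≈ 253393.600 → 253394.

frame 253394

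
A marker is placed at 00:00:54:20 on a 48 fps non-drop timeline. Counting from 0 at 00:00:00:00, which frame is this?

Total seconds to the label: (0 × 3600 + 0 × 60 + 54) = 54.
Frame index = 54 × 48 + 20 = 2612.

frame 2612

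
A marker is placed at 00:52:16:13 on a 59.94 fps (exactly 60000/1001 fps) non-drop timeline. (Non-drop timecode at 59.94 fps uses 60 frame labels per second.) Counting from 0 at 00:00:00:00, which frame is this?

188173

Total seconds to the label: (0 × 3600 + 52 × 60 + 16) = 3136.
Frame index = 3136 × 60 + 13 = 188173.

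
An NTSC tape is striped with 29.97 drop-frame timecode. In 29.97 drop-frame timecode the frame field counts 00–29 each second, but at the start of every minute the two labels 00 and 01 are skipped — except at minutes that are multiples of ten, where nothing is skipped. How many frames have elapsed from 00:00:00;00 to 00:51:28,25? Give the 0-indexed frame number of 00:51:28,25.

92573

Complete 10-minute blocks: 5, each 17982 frames → 89910.
Remaining 1 whole minute in the current block: 1800 + 0 × 1798 = 1800 frames.
Within the current minute: 28 × 30 + 25 − 2 = 863 (labels ;00/;01 skipped at this minute). Total = 89910 + 1800 + 863 = 92573.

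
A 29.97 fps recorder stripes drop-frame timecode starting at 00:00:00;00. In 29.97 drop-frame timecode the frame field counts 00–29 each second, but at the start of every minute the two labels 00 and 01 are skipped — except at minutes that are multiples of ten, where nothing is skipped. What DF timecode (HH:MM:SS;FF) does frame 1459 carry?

00:00:48;19

Each 10-minute DF block holds 10 × 60 × 30 − 9 × 2 = 17982 frames. 1459 ÷ 17982 → 0 full blocks, remainder 1459.
Within the partial block the first minute is 1800 frames and each further minute 1798, so 0 further minute boundaries passed. Total skipped labels = 18 × 0 + 2 × 0 = 0.
Non-drop label index = 1459 + 0 = 1459; at 30 labels/s that is 00:00:48:19, i.e. DF 00:00:48;19.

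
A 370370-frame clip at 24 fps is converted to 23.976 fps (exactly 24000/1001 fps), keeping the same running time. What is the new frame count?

370000 frames

Target frames = source frames × (target rate / source rate) = 370370 × (24000/1001)/(24) = 370370 × 1000/1001 = 370000.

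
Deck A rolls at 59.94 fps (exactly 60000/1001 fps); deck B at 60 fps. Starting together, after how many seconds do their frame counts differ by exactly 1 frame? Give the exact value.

The gap grows by |60 − 60000/1001| = 60/1001 frames per second.
Time for a 1-frame gap: 1 ÷ (60/1001) = 1001/60 s.

1001/60 seconds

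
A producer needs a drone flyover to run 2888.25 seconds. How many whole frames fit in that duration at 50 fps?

144412 frames

Frames = 2888.25 × 50 = 288825/2 ≈ 144412.5000.
Complete frames: 144412.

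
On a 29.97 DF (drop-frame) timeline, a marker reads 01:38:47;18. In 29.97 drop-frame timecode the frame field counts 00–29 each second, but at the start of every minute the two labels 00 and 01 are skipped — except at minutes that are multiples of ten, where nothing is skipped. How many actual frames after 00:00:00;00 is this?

177650

As if non-drop at 30 labels/s: (1 × 3600 + 38 × 60 + 47) × 30 + 18 = 177828.
Minute boundaries passed: 98; those not divisible by 10: 98 − 9 = 89; dropped labels = 2 × 89 = 178.
Actual frame index = 177828 − 178 = 177650.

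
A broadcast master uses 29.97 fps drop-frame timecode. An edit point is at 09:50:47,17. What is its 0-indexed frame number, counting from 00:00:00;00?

As if non-drop at 30 labels/s: (9 × 3600 + 50 × 60 + 47) × 30 + 17 = 1063427.
Minute boundaries passed: 590; those not divisible by 10: 590 − 59 = 531; dropped labels = 2 × 531 = 1062.
Actual frame index = 1063427 − 1062 = 1062365.

1062365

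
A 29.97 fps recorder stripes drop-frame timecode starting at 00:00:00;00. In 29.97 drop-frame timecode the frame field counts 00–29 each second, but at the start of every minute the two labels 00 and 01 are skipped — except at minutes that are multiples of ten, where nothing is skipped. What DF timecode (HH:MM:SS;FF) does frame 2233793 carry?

20:42:14;09

Ten DF minutes hold 17982 frames, so frame 2233793 lies in block 124 (frames 2229768–2247749) with 4025 frames into that block.
The block's first minute is 1800 frames and the rest 1798 each; 4025 frames reaches minute 2, so 124 × 18 + 2 × 2 = 2236 labels have been skipped so far.
Adding those back, label number 2233793 + 2236 = 2236029 at 30 labels/s is 74534 s + 9 f = 20 h 42 min 14 s frame 9, i.e. 20:42:14;09.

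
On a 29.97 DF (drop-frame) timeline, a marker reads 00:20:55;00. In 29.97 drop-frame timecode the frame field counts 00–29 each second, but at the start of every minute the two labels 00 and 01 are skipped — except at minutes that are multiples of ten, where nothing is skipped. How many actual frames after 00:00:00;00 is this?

Complete 10-minute blocks: 2, each 17982 frames → 35964.
Remaining 0 whole minutes in the current block: 0 frames.
Within the current minute: 55 × 30 + 0 = 1650. Total = 35964 + 0 + 1650 = 37614.

37614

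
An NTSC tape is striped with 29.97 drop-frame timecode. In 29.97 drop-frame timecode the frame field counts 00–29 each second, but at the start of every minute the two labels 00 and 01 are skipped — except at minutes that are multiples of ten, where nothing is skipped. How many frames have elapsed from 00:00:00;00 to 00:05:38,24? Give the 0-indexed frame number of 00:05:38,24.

10154

Complete 10-minute blocks: 0, each 17982 frames → 0.
Remaining 5 whole minutes in the current block: 1800 + 4 × 1798 = 8992 frames.
Within the current minute: 38 × 30 + 24 − 2 = 1162 (labels ;00/;01 skipped at this minute). Total = 0 + 8992 + 1162 = 10154.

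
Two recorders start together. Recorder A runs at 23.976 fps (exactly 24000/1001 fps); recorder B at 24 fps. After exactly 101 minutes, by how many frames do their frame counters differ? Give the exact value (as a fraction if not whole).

101 min = 6060 s.
A emits 24000/1001 × 6060 = 145440000/1001 frames; B emits 24 × 6060 = 145440.
Difference = 145440/1001 frames (≈ 145.2947); B is ahead of A.

145440/1001 frames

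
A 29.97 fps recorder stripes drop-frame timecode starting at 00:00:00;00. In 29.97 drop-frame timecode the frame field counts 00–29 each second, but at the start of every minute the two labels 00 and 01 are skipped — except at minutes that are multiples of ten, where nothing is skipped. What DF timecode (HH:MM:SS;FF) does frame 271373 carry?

02:30:54;23

Ten DF minutes hold 17982 frames, so frame 271373 lies in block 15 (frames 269730–287711) with 1643 frames into that block.
The block's first minute is 1800 frames and the rest 1798 each; 1643 frames reaches minute 0, so 15 × 18 + 0 × 2 = 270 labels have been skipped so far.
Adding those back, label number 271373 + 270 = 271643 at 30 labels/s is 9054 s + 23 f = 2 h 30 min 54 s frame 23, i.e. 02:30:54;23.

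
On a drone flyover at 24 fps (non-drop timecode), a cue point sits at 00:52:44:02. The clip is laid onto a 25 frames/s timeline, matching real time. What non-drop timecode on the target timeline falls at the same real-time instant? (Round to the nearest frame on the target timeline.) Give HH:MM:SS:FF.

Source frame index: (0×3600 + 52×60 + 44) × 24 + 2 = 75938.
Real time: 75938 / (24) = 37969/12 s.
Target frame: (37969/12) × (25) = 949225/12 ≈ 79102.083 → 79102.
At 25 labels/s: frame 79102 → 00:52:44:02.

00:52:44:02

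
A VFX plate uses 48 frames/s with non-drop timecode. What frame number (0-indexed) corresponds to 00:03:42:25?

Total seconds to the label: (0 × 3600 + 3 × 60 + 42) = 222.
Frame index = 222 × 48 + 25 = 10681.

10681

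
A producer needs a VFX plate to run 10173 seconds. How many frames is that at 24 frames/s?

244152 frames

Frames = 10173 × 24 = 244152.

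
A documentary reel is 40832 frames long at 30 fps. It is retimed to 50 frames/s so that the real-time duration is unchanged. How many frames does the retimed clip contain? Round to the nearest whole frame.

68053 frames

Frames at target rate = 40832 × (50) / (30) = 204160/3 ≈ 68053.333.
Nearest whole frame: 68053.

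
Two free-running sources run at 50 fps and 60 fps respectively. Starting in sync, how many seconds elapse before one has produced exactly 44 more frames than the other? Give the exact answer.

The gap grows by |60 − 50| = 10 frames per second.
Time for a 44-frame gap: 44 ÷ (10) = 4.4 s.

4.4 seconds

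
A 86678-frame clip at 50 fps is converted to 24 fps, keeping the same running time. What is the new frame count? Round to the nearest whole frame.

41605 frames

Frames at target rate = 86678 × (24) / (50) = 1040136/25 ≈ 41605.440.
Nearest whole frame: 41605.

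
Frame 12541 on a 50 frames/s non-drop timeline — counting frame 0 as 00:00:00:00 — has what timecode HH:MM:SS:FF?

12541 ÷ 50 = 250 full seconds, remainder 41 frames.
250 s = 0 h 4 min 10 s.
Timecode: 00:04:10:41.

00:04:10:41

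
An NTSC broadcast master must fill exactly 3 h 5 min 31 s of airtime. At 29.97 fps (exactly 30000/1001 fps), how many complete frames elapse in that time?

333596 frames

3 h 5 min 31 s = 11131 s.
Frames = 11131 × 30000/1001 = 333930000/1001 ≈ 333596.4036.
Complete frames: 333596.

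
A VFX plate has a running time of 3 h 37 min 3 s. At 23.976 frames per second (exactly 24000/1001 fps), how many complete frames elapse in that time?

3 h 37 min 3 s = 13023 s.
Frames = 13023 × 24000/1001 = 312552000/1001 ≈ 312239.7602.
Complete frames: 312239.

312239 frames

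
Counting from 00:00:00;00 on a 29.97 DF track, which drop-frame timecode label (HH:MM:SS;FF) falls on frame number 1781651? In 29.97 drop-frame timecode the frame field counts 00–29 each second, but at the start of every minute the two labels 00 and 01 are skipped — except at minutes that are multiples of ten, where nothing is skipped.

16:30:47;23

Ten DF minutes hold 17982 frames, so frame 1781651 lies in block 99 (frames 1780218–1798199) with 1433 frames into that block.
The block's first minute is 1800 frames and the rest 1798 each; 1433 frames reaches minute 0, so 99 × 18 + 0 × 2 = 1782 labels have been skipped so far.
Adding those back, label number 1781651 + 1782 = 1783433 at 30 labels/s is 59447 s + 23 f = 16 h 30 min 47 s frame 23, i.e. 16:30:47;23.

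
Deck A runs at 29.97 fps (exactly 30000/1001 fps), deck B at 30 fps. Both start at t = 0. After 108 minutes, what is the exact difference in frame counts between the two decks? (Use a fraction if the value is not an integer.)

108 min = 6480 s.
A emits 30000/1001 × 6480 = 194400000/1001 frames; B emits 30 × 6480 = 194400.
Difference = 194400/1001 frames (≈ 194.2058); B is ahead of A.

194400/1001 frames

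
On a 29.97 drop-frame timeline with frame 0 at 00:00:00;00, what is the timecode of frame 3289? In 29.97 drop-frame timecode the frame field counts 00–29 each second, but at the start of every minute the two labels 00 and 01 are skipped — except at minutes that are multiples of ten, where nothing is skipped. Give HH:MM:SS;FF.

Each 10-minute DF block holds 10 × 60 × 30 − 9 × 2 = 17982 frames. 3289 ÷ 17982 → 0 full blocks, remainder 3289.
Within the partial block the first minute is 1800 frames and each further minute 1798, so 1 further minute boundary passed. Total skipped labels = 18 × 0 + 2 × 1 = 2.
Non-drop label index = 3289 + 2 = 3291; at 30 labels/s that is 00:01:49:21, i.e. DF 00:01:49;21.

00:01:49;21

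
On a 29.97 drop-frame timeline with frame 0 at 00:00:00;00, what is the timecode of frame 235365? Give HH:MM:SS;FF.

Each 10-minute DF block holds 10 × 60 × 30 − 9 × 2 = 17982 frames. 235365 ÷ 17982 → 13 full blocks, remainder 1599.
Within the partial block the first minute is 1800 frames and each further minute 1798, so 0 further minute boundaries passed. Total skipped labels = 18 × 13 + 2 × 0 = 234.
Non-drop label index = 235365 + 234 = 235599; at 30 labels/s that is 02:10:53:09, i.e. DF 02:10:53;09.

02:10:53;09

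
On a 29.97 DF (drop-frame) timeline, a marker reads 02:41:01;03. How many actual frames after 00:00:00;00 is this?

As if non-drop at 30 labels/s: (2 × 3600 + 41 × 60 + 1) × 30 + 3 = 289833.
Minute boundaries passed: 161; those not divisible by 10: 161 − 16 = 145; dropped labels = 2 × 145 = 290.
Actual frame index = 289833 − 290 = 289543.

289543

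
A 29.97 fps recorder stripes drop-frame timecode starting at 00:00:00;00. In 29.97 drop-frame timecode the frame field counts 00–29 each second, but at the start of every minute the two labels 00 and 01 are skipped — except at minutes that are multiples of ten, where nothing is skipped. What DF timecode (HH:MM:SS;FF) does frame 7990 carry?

Each 10-minute DF block holds 10 × 60 × 30 − 9 × 2 = 17982 frames. 7990 ÷ 17982 → 0 full blocks, remainder 7990.
Within the partial block the first minute is 1800 frames and each further minute 1798, so 4 further minute boundaries passed. Total skipped labels = 18 × 0 + 2 × 4 = 8.
Non-drop label index = 7990 + 8 = 7998; at 30 labels/s that is 00:04:26:18, i.e. DF 00:04:26;18.

00:04:26;18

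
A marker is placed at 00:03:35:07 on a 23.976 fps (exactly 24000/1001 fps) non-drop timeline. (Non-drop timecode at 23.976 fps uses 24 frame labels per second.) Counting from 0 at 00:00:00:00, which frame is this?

Total seconds to the label: (0 × 3600 + 3 × 60 + 35) = 215.
Frame index = 215 × 24 + 7 = 5167.

5167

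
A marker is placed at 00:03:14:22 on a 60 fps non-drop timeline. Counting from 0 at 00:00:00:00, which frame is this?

Total seconds to the label: (0 × 3600 + 3 × 60 + 14) = 194.
Frame index = 194 × 60 + 22 = 11662.

11662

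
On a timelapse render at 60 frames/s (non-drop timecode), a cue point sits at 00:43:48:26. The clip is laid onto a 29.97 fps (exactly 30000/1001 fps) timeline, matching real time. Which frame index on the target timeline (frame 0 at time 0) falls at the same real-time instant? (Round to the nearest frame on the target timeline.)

Source frame index: (0×3600 + 43×60 + 48) × 60 + 26 = 157706.
Real time: 157706 / (60) = 78853/30 s.
Target frame: (78853/30) × (30000/1001) = 78853000/1001 ≈ 78774.226 → 78774.

frame 78774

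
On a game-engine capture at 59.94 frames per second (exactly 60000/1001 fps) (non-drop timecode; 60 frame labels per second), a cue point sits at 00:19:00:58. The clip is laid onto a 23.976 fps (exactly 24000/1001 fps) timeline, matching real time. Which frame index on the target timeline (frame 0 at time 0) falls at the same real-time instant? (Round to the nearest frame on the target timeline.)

Source frame index: (0×3600 + 19×60 + 0) × 60 + 58 = 68458.
Real time: 68458 / (60000/1001) = 34263229/30000 s.
Target frame: (34263229/30000) × (24000/1001) = 136916/5 ≈ 27383.200 → 27383.

frame 27383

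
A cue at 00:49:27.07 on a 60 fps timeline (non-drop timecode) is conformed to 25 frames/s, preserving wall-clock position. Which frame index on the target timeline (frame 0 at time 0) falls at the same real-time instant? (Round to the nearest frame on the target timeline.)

frame 74178

Source frame index: (0×3600 + 49×60 + 27) × 60 + 7 = 178027.
Real time: 178027 / (60) = 178027/60 s.
Target frame: (178027/60) × (25) = 890135/12 ≈ 74177.917 → 74178.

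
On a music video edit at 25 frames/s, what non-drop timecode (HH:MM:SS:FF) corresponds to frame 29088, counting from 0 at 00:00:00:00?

29088 ÷ 25 = 1163 full seconds, remainder 13 frames.
1163 s = 0 h 19 min 23 s.
Timecode: 00:19:23:13.

00:19:23:13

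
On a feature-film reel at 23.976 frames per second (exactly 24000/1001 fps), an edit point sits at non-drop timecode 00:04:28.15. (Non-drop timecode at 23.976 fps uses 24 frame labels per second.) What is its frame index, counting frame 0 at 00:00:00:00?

6447

Total seconds to the label: (0 × 3600 + 4 × 60 + 28) = 268.
Frame index = 268 × 24 + 15 = 6447.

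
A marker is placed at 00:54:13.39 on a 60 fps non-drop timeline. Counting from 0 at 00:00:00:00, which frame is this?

Total seconds to the label: (0 × 3600 + 54 × 60 + 13) = 3253.
Frame index = 3253 × 60 + 39 = 195219.

frame 195219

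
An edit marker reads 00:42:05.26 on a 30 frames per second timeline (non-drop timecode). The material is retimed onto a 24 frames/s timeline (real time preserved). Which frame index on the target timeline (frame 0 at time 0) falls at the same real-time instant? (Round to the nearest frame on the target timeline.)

frame 60621

Source frame index: (0×3600 + 42×60 + 5) × 30 + 26 = 75776.
Real time: 75776 / (30) = 37888/15 s.
Target frame: (37888/15) × (24) = 303104/5 ≈ 60620.800 → 60621.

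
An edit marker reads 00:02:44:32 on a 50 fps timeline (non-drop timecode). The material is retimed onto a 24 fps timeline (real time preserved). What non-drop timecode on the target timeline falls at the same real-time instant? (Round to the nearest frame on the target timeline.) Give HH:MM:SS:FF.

00:02:44:15

Source frame index: (0×3600 + 2×60 + 44) × 50 + 32 = 8232.
Real time: 8232 / (50) = 4116/25 s.
Target frame: (4116/25) × (24) = 98784/25 ≈ 3951.360 → 3951.
At 24 labels/s: frame 3951 → 00:02:44:15.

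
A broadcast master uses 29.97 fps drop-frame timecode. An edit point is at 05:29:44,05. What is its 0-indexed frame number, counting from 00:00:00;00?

As if non-drop at 30 labels/s: (5 × 3600 + 29 × 60 + 44) × 30 + 5 = 593525.
Minute boundaries passed: 329; those not divisible by 10: 329 − 32 = 297; dropped labels = 2 × 297 = 594.
Actual frame index = 593525 − 594 = 592931.

592931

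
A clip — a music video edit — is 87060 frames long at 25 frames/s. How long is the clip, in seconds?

3482.4 seconds

Running time = 87060 / (25) = 3482.4 s.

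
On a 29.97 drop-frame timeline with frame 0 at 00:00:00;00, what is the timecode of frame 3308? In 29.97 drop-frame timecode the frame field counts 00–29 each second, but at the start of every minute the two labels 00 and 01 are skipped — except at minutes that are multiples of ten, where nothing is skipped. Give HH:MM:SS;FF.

Ten DF minutes hold 17982 frames, so frame 3308 lies in block 0 (frames 0–17981) with 3308 frames into that block.
The block's first minute is 1800 frames and the rest 1798 each; 3308 frames reaches minute 1, so 0 × 18 + 1 × 2 = 2 labels have been skipped so far.
Adding those back, label number 3308 + 2 = 3310 at 30 labels/s is 110 s + 10 f = 0 h 1 min 50 s frame 10, i.e. 00:01:50;10.

00:01:50;10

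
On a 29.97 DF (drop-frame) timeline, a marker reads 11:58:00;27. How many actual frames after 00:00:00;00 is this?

1291133

Complete 10-minute blocks: 71, each 17982 frames → 1276722.
Remaining 8 whole minutes in the current block: 1800 + 7 × 1798 = 14386 frames.
Within the current minute: 0 × 30 + 27 − 2 = 25 (labels ;00/;01 skipped at this minute). Total = 1276722 + 14386 + 25 = 1291133.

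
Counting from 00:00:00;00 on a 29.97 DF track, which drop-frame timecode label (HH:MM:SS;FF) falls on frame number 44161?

00:24:33;15

Each 10-minute DF block holds 10 × 60 × 30 − 9 × 2 = 17982 frames. 44161 ÷ 17982 → 2 full blocks, remainder 8197.
Within the partial block the first minute is 1800 frames and each further minute 1798, so 4 further minute boundaries passed. Total skipped labels = 18 × 2 + 2 × 4 = 44.
Non-drop label index = 44161 + 44 = 44205; at 30 labels/s that is 00:24:33:15, i.e. DF 00:24:33;15.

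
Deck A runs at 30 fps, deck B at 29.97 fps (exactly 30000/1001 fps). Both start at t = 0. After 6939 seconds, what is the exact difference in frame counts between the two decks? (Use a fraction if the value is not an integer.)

208170/1001 frames

A emits 30 × 6939 = 208170 frames; B emits 30000/1001 × 6939 = 208170000/1001.
Difference = 208170/1001 frames (≈ 207.9620); B is behind A.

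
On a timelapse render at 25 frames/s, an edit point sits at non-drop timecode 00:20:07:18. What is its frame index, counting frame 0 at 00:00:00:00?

frame 30193

Total seconds to the label: (0 × 3600 + 20 × 60 + 7) = 1207.
Frame index = 1207 × 25 + 18 = 30193.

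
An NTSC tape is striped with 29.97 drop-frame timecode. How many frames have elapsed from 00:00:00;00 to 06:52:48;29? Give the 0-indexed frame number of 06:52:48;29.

742327

As if non-drop at 30 labels/s: (6 × 3600 + 52 × 60 + 48) × 30 + 29 = 743069.
Minute boundaries passed: 412; those not divisible by 10: 412 − 41 = 371; dropped labels = 2 × 371 = 742.
Actual frame index = 743069 − 742 = 742327.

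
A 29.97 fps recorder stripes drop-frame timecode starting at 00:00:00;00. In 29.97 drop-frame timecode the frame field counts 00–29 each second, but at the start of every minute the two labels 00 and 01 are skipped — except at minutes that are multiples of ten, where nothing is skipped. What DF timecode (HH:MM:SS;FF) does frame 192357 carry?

Ten DF minutes hold 17982 frames, so frame 192357 lies in block 10 (frames 179820–197801) with 12537 frames into that block.
The block's first minute is 1800 frames and the rest 1798 each; 12537 frames reaches minute 6, so 10 × 18 + 6 × 2 = 192 labels have been skipped so far.
Adding those back, label number 192357 + 192 = 192549 at 30 labels/s is 6418 s + 9 f = 1 h 46 min 58 s frame 9, i.e. 01:46:58;09.

01:46:58;09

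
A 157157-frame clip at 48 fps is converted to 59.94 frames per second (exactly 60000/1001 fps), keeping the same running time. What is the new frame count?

196250 frames

Target frames = source frames × (target rate / source rate) = 157157 × (60000/1001)/(48) = 157157 × 1250/1001 = 196250.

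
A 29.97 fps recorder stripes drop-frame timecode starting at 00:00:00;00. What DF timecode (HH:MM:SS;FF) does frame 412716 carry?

03:49:31;00

Ten DF minutes hold 17982 frames, so frame 412716 lies in block 22 (frames 395604–413585) with 17112 frames into that block.
The block's first minute is 1800 frames and the rest 1798 each; 17112 frames reaches minute 9, so 22 × 18 + 9 × 2 = 414 labels have been skipped so far.
Adding those back, label number 412716 + 414 = 413130 at 30 labels/s is 13771 s + 0 f = 3 h 49 min 31 s frame 0, i.e. 03:49:31;00.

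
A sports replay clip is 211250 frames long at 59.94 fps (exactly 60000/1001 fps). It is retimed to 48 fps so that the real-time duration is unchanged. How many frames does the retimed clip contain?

Target frames = source frames × (target rate / source rate) = 211250 × (48)/(60000/1001) = 211250 × 1001/1250 = 169169.

169169 frames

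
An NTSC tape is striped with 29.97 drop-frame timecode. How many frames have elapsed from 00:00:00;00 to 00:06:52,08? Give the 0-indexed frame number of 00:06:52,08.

12356

Complete 10-minute blocks: 0, each 17982 frames → 0.
Remaining 6 whole minutes in the current block: 1800 + 5 × 1798 = 10790 frames.
Within the current minute: 52 × 30 + 8 − 2 = 1566 (labels ;00/;01 skipped at this minute). Total = 0 + 10790 + 1566 = 12356.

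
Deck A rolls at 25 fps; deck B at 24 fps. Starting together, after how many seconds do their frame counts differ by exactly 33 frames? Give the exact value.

The gap grows by |24 − 25| = 1 frame per second.
Time for a 33-frame gap: 33 ÷ (1) = 33 s.

33 seconds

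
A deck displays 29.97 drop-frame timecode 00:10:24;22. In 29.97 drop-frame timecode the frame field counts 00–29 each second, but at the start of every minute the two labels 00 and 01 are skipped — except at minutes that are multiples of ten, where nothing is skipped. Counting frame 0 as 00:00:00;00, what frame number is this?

As if non-drop at 30 labels/s: (0 × 3600 + 10 × 60 + 24) × 30 + 22 = 18742.
Minute boundaries passed: 10; those not divisible by 10: 10 − 1 = 9; dropped labels = 2 × 9 = 18.
Actual frame index = 18742 − 18 = 18724.

18724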